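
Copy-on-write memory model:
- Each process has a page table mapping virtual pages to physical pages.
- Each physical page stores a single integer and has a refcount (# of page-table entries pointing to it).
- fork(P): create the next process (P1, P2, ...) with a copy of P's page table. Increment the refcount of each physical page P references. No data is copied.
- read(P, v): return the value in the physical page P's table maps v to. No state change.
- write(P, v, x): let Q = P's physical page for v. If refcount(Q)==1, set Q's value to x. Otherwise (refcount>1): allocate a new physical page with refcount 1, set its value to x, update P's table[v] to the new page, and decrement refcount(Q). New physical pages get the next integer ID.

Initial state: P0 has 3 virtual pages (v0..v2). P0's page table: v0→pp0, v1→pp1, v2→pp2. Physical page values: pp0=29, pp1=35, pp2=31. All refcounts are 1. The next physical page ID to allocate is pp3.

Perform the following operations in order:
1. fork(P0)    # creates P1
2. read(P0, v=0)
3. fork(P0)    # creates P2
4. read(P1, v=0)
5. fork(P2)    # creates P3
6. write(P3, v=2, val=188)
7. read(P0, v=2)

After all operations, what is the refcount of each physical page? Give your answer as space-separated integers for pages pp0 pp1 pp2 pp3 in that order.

Answer: 4 4 3 1

Derivation:
Op 1: fork(P0) -> P1. 3 ppages; refcounts: pp0:2 pp1:2 pp2:2
Op 2: read(P0, v0) -> 29. No state change.
Op 3: fork(P0) -> P2. 3 ppages; refcounts: pp0:3 pp1:3 pp2:3
Op 4: read(P1, v0) -> 29. No state change.
Op 5: fork(P2) -> P3. 3 ppages; refcounts: pp0:4 pp1:4 pp2:4
Op 6: write(P3, v2, 188). refcount(pp2)=4>1 -> COPY to pp3. 4 ppages; refcounts: pp0:4 pp1:4 pp2:3 pp3:1
Op 7: read(P0, v2) -> 31. No state change.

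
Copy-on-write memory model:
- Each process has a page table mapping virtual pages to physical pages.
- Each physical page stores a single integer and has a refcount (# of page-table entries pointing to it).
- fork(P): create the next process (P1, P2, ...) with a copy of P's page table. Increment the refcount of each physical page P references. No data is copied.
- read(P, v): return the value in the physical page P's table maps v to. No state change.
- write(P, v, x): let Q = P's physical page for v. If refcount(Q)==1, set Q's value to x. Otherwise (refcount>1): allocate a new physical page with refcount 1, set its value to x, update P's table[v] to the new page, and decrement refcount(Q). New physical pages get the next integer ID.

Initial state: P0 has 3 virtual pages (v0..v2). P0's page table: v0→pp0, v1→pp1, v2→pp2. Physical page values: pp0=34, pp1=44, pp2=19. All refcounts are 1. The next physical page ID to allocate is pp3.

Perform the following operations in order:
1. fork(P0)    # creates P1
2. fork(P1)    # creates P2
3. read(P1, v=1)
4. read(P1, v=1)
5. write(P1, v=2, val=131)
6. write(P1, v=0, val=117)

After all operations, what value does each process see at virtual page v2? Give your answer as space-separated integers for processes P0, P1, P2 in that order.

Op 1: fork(P0) -> P1. 3 ppages; refcounts: pp0:2 pp1:2 pp2:2
Op 2: fork(P1) -> P2. 3 ppages; refcounts: pp0:3 pp1:3 pp2:3
Op 3: read(P1, v1) -> 44. No state change.
Op 4: read(P1, v1) -> 44. No state change.
Op 5: write(P1, v2, 131). refcount(pp2)=3>1 -> COPY to pp3. 4 ppages; refcounts: pp0:3 pp1:3 pp2:2 pp3:1
Op 6: write(P1, v0, 117). refcount(pp0)=3>1 -> COPY to pp4. 5 ppages; refcounts: pp0:2 pp1:3 pp2:2 pp3:1 pp4:1
P0: v2 -> pp2 = 19
P1: v2 -> pp3 = 131
P2: v2 -> pp2 = 19

Answer: 19 131 19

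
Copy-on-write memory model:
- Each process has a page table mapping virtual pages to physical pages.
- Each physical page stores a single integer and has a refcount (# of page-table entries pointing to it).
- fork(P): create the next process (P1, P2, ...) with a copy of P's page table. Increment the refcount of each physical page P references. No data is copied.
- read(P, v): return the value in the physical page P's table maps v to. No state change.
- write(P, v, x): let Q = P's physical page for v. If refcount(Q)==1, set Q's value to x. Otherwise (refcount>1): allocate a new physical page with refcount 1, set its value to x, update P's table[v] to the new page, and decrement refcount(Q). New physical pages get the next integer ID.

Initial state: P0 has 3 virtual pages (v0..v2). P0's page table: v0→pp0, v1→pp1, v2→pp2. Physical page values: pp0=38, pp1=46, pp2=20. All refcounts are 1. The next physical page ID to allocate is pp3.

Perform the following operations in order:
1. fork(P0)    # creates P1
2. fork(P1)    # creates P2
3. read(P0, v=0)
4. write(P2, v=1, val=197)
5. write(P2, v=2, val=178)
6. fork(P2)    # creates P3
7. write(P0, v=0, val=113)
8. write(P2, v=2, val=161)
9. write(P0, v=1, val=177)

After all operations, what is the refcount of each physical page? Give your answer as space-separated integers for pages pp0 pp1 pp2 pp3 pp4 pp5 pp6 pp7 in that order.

Op 1: fork(P0) -> P1. 3 ppages; refcounts: pp0:2 pp1:2 pp2:2
Op 2: fork(P1) -> P2. 3 ppages; refcounts: pp0:3 pp1:3 pp2:3
Op 3: read(P0, v0) -> 38. No state change.
Op 4: write(P2, v1, 197). refcount(pp1)=3>1 -> COPY to pp3. 4 ppages; refcounts: pp0:3 pp1:2 pp2:3 pp3:1
Op 5: write(P2, v2, 178). refcount(pp2)=3>1 -> COPY to pp4. 5 ppages; refcounts: pp0:3 pp1:2 pp2:2 pp3:1 pp4:1
Op 6: fork(P2) -> P3. 5 ppages; refcounts: pp0:4 pp1:2 pp2:2 pp3:2 pp4:2
Op 7: write(P0, v0, 113). refcount(pp0)=4>1 -> COPY to pp5. 6 ppages; refcounts: pp0:3 pp1:2 pp2:2 pp3:2 pp4:2 pp5:1
Op 8: write(P2, v2, 161). refcount(pp4)=2>1 -> COPY to pp6. 7 ppages; refcounts: pp0:3 pp1:2 pp2:2 pp3:2 pp4:1 pp5:1 pp6:1
Op 9: write(P0, v1, 177). refcount(pp1)=2>1 -> COPY to pp7. 8 ppages; refcounts: pp0:3 pp1:1 pp2:2 pp3:2 pp4:1 pp5:1 pp6:1 pp7:1

Answer: 3 1 2 2 1 1 1 1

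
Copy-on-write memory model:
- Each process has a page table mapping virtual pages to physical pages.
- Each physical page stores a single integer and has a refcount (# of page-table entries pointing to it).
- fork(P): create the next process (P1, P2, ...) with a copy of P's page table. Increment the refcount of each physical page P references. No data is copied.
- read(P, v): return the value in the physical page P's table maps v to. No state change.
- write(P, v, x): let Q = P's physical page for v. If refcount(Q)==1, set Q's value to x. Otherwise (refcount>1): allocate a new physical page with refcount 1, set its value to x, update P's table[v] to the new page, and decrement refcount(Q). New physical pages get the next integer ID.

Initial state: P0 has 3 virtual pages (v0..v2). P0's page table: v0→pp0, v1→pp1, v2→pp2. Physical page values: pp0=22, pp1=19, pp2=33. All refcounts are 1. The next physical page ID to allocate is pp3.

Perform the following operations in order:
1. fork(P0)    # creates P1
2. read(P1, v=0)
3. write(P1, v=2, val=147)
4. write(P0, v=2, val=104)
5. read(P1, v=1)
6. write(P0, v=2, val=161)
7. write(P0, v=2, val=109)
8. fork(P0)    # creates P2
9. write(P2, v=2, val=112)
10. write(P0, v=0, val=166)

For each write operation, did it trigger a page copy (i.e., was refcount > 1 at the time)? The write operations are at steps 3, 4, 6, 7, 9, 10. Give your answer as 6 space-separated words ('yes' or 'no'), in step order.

Op 1: fork(P0) -> P1. 3 ppages; refcounts: pp0:2 pp1:2 pp2:2
Op 2: read(P1, v0) -> 22. No state change.
Op 3: write(P1, v2, 147). refcount(pp2)=2>1 -> COPY to pp3. 4 ppages; refcounts: pp0:2 pp1:2 pp2:1 pp3:1
Op 4: write(P0, v2, 104). refcount(pp2)=1 -> write in place. 4 ppages; refcounts: pp0:2 pp1:2 pp2:1 pp3:1
Op 5: read(P1, v1) -> 19. No state change.
Op 6: write(P0, v2, 161). refcount(pp2)=1 -> write in place. 4 ppages; refcounts: pp0:2 pp1:2 pp2:1 pp3:1
Op 7: write(P0, v2, 109). refcount(pp2)=1 -> write in place. 4 ppages; refcounts: pp0:2 pp1:2 pp2:1 pp3:1
Op 8: fork(P0) -> P2. 4 ppages; refcounts: pp0:3 pp1:3 pp2:2 pp3:1
Op 9: write(P2, v2, 112). refcount(pp2)=2>1 -> COPY to pp4. 5 ppages; refcounts: pp0:3 pp1:3 pp2:1 pp3:1 pp4:1
Op 10: write(P0, v0, 166). refcount(pp0)=3>1 -> COPY to pp5. 6 ppages; refcounts: pp0:2 pp1:3 pp2:1 pp3:1 pp4:1 pp5:1

yes no no no yes yes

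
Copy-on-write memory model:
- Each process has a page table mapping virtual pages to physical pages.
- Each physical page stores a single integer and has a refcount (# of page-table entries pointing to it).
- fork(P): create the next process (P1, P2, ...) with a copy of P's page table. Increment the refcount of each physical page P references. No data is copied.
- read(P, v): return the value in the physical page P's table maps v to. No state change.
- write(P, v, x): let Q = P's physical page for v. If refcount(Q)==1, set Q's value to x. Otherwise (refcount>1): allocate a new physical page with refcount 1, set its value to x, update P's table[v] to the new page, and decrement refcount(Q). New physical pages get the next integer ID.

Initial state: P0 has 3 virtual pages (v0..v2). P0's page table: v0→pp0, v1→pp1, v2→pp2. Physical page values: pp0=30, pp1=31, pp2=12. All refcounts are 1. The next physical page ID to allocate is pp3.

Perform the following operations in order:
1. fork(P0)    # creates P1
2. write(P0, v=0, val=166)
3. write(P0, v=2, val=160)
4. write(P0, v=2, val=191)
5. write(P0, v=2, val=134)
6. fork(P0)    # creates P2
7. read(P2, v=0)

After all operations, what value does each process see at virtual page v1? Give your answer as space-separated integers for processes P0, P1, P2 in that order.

Op 1: fork(P0) -> P1. 3 ppages; refcounts: pp0:2 pp1:2 pp2:2
Op 2: write(P0, v0, 166). refcount(pp0)=2>1 -> COPY to pp3. 4 ppages; refcounts: pp0:1 pp1:2 pp2:2 pp3:1
Op 3: write(P0, v2, 160). refcount(pp2)=2>1 -> COPY to pp4. 5 ppages; refcounts: pp0:1 pp1:2 pp2:1 pp3:1 pp4:1
Op 4: write(P0, v2, 191). refcount(pp4)=1 -> write in place. 5 ppages; refcounts: pp0:1 pp1:2 pp2:1 pp3:1 pp4:1
Op 5: write(P0, v2, 134). refcount(pp4)=1 -> write in place. 5 ppages; refcounts: pp0:1 pp1:2 pp2:1 pp3:1 pp4:1
Op 6: fork(P0) -> P2. 5 ppages; refcounts: pp0:1 pp1:3 pp2:1 pp3:2 pp4:2
Op 7: read(P2, v0) -> 166. No state change.
P0: v1 -> pp1 = 31
P1: v1 -> pp1 = 31
P2: v1 -> pp1 = 31

Answer: 31 31 31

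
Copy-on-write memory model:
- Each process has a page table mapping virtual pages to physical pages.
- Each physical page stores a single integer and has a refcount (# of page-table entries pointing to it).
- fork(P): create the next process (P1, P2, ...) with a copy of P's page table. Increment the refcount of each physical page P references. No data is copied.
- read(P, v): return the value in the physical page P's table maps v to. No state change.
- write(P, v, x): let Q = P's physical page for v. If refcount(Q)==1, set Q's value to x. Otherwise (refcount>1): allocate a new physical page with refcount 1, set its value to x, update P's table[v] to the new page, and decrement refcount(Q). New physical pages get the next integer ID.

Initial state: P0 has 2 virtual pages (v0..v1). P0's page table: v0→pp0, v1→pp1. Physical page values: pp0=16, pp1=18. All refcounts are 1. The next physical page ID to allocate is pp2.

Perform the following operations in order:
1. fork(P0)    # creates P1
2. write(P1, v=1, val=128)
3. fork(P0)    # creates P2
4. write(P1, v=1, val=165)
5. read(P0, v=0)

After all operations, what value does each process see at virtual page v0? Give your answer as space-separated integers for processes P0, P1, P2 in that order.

Op 1: fork(P0) -> P1. 2 ppages; refcounts: pp0:2 pp1:2
Op 2: write(P1, v1, 128). refcount(pp1)=2>1 -> COPY to pp2. 3 ppages; refcounts: pp0:2 pp1:1 pp2:1
Op 3: fork(P0) -> P2. 3 ppages; refcounts: pp0:3 pp1:2 pp2:1
Op 4: write(P1, v1, 165). refcount(pp2)=1 -> write in place. 3 ppages; refcounts: pp0:3 pp1:2 pp2:1
Op 5: read(P0, v0) -> 16. No state change.
P0: v0 -> pp0 = 16
P1: v0 -> pp0 = 16
P2: v0 -> pp0 = 16

Answer: 16 16 16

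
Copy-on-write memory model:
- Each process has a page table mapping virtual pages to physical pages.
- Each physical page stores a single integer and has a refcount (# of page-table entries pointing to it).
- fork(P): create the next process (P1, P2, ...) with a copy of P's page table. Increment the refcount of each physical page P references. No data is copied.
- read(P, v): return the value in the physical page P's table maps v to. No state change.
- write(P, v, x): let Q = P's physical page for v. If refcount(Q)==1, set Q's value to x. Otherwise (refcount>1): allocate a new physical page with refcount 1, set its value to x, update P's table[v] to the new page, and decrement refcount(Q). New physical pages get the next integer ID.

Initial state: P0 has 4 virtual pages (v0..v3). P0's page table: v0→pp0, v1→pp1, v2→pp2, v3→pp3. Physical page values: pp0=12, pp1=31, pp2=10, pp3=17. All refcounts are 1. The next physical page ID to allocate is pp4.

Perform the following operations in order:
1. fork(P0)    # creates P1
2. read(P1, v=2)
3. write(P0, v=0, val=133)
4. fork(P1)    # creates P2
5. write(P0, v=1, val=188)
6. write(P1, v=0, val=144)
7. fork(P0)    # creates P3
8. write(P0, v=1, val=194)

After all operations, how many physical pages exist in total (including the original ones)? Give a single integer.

Op 1: fork(P0) -> P1. 4 ppages; refcounts: pp0:2 pp1:2 pp2:2 pp3:2
Op 2: read(P1, v2) -> 10. No state change.
Op 3: write(P0, v0, 133). refcount(pp0)=2>1 -> COPY to pp4. 5 ppages; refcounts: pp0:1 pp1:2 pp2:2 pp3:2 pp4:1
Op 4: fork(P1) -> P2. 5 ppages; refcounts: pp0:2 pp1:3 pp2:3 pp3:3 pp4:1
Op 5: write(P0, v1, 188). refcount(pp1)=3>1 -> COPY to pp5. 6 ppages; refcounts: pp0:2 pp1:2 pp2:3 pp3:3 pp4:1 pp5:1
Op 6: write(P1, v0, 144). refcount(pp0)=2>1 -> COPY to pp6. 7 ppages; refcounts: pp0:1 pp1:2 pp2:3 pp3:3 pp4:1 pp5:1 pp6:1
Op 7: fork(P0) -> P3. 7 ppages; refcounts: pp0:1 pp1:2 pp2:4 pp3:4 pp4:2 pp5:2 pp6:1
Op 8: write(P0, v1, 194). refcount(pp5)=2>1 -> COPY to pp7. 8 ppages; refcounts: pp0:1 pp1:2 pp2:4 pp3:4 pp4:2 pp5:1 pp6:1 pp7:1

Answer: 8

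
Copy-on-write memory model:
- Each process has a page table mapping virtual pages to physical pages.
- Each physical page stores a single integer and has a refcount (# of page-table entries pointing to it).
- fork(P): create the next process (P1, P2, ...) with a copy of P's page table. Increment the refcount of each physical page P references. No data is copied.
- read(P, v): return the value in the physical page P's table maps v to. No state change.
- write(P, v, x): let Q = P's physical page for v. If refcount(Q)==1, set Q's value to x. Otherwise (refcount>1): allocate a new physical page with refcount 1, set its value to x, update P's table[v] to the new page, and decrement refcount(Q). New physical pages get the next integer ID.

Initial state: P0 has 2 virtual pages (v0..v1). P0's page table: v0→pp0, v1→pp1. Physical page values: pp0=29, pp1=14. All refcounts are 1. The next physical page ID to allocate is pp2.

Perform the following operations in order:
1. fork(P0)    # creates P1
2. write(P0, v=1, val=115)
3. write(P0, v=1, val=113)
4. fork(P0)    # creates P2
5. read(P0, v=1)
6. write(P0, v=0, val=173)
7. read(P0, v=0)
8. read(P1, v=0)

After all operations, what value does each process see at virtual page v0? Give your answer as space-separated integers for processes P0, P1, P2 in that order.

Op 1: fork(P0) -> P1. 2 ppages; refcounts: pp0:2 pp1:2
Op 2: write(P0, v1, 115). refcount(pp1)=2>1 -> COPY to pp2. 3 ppages; refcounts: pp0:2 pp1:1 pp2:1
Op 3: write(P0, v1, 113). refcount(pp2)=1 -> write in place. 3 ppages; refcounts: pp0:2 pp1:1 pp2:1
Op 4: fork(P0) -> P2. 3 ppages; refcounts: pp0:3 pp1:1 pp2:2
Op 5: read(P0, v1) -> 113. No state change.
Op 6: write(P0, v0, 173). refcount(pp0)=3>1 -> COPY to pp3. 4 ppages; refcounts: pp0:2 pp1:1 pp2:2 pp3:1
Op 7: read(P0, v0) -> 173. No state change.
Op 8: read(P1, v0) -> 29. No state change.
P0: v0 -> pp3 = 173
P1: v0 -> pp0 = 29
P2: v0 -> pp0 = 29

Answer: 173 29 29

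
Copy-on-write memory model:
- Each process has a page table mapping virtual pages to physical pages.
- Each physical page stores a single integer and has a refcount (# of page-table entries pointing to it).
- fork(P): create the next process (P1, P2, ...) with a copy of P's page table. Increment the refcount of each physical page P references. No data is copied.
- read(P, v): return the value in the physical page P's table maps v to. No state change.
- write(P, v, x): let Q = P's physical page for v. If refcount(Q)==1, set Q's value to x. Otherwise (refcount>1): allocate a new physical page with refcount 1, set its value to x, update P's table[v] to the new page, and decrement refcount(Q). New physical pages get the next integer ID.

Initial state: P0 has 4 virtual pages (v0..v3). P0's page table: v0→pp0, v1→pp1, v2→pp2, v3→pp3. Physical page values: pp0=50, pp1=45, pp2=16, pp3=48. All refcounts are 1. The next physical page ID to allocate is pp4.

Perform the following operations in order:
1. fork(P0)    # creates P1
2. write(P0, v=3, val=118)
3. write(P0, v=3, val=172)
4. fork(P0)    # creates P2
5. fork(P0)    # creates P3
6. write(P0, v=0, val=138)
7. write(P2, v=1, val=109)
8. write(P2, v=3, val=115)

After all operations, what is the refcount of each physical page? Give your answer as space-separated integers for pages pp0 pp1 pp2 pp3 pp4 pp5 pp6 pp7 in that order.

Op 1: fork(P0) -> P1. 4 ppages; refcounts: pp0:2 pp1:2 pp2:2 pp3:2
Op 2: write(P0, v3, 118). refcount(pp3)=2>1 -> COPY to pp4. 5 ppages; refcounts: pp0:2 pp1:2 pp2:2 pp3:1 pp4:1
Op 3: write(P0, v3, 172). refcount(pp4)=1 -> write in place. 5 ppages; refcounts: pp0:2 pp1:2 pp2:2 pp3:1 pp4:1
Op 4: fork(P0) -> P2. 5 ppages; refcounts: pp0:3 pp1:3 pp2:3 pp3:1 pp4:2
Op 5: fork(P0) -> P3. 5 ppages; refcounts: pp0:4 pp1:4 pp2:4 pp3:1 pp4:3
Op 6: write(P0, v0, 138). refcount(pp0)=4>1 -> COPY to pp5. 6 ppages; refcounts: pp0:3 pp1:4 pp2:4 pp3:1 pp4:3 pp5:1
Op 7: write(P2, v1, 109). refcount(pp1)=4>1 -> COPY to pp6. 7 ppages; refcounts: pp0:3 pp1:3 pp2:4 pp3:1 pp4:3 pp5:1 pp6:1
Op 8: write(P2, v3, 115). refcount(pp4)=3>1 -> COPY to pp7. 8 ppages; refcounts: pp0:3 pp1:3 pp2:4 pp3:1 pp4:2 pp5:1 pp6:1 pp7:1

Answer: 3 3 4 1 2 1 1 1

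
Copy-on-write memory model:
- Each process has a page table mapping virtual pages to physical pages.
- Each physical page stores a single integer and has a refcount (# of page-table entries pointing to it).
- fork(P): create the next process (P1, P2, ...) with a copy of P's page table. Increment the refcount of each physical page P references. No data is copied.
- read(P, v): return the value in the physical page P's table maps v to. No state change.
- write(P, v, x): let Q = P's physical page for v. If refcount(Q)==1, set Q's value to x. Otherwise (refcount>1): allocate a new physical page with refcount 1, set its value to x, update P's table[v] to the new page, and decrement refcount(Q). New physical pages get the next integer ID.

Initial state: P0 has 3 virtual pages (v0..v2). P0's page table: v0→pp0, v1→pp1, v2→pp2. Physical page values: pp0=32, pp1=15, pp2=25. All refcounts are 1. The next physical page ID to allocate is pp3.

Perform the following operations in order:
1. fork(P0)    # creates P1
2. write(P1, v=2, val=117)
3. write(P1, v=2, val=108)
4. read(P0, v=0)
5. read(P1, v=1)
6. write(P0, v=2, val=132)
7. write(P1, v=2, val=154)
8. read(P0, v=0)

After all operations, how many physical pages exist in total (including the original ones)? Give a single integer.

Op 1: fork(P0) -> P1. 3 ppages; refcounts: pp0:2 pp1:2 pp2:2
Op 2: write(P1, v2, 117). refcount(pp2)=2>1 -> COPY to pp3. 4 ppages; refcounts: pp0:2 pp1:2 pp2:1 pp3:1
Op 3: write(P1, v2, 108). refcount(pp3)=1 -> write in place. 4 ppages; refcounts: pp0:2 pp1:2 pp2:1 pp3:1
Op 4: read(P0, v0) -> 32. No state change.
Op 5: read(P1, v1) -> 15. No state change.
Op 6: write(P0, v2, 132). refcount(pp2)=1 -> write in place. 4 ppages; refcounts: pp0:2 pp1:2 pp2:1 pp3:1
Op 7: write(P1, v2, 154). refcount(pp3)=1 -> write in place. 4 ppages; refcounts: pp0:2 pp1:2 pp2:1 pp3:1
Op 8: read(P0, v0) -> 32. No state change.

Answer: 4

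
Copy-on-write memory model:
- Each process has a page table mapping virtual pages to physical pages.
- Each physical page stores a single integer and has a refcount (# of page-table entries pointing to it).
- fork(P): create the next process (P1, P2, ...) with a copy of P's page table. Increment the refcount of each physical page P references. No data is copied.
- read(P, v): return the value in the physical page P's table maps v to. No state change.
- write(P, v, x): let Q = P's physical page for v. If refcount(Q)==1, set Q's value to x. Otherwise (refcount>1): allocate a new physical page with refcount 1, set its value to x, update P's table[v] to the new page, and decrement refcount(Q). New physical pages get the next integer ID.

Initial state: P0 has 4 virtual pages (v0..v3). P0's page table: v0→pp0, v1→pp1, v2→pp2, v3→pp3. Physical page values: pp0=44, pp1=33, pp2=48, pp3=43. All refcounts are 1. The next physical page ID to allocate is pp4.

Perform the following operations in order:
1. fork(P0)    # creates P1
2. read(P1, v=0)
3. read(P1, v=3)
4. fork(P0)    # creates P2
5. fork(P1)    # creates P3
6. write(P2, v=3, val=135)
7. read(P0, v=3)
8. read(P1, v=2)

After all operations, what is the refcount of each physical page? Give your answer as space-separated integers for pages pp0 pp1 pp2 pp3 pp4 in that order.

Answer: 4 4 4 3 1

Derivation:
Op 1: fork(P0) -> P1. 4 ppages; refcounts: pp0:2 pp1:2 pp2:2 pp3:2
Op 2: read(P1, v0) -> 44. No state change.
Op 3: read(P1, v3) -> 43. No state change.
Op 4: fork(P0) -> P2. 4 ppages; refcounts: pp0:3 pp1:3 pp2:3 pp3:3
Op 5: fork(P1) -> P3. 4 ppages; refcounts: pp0:4 pp1:4 pp2:4 pp3:4
Op 6: write(P2, v3, 135). refcount(pp3)=4>1 -> COPY to pp4. 5 ppages; refcounts: pp0:4 pp1:4 pp2:4 pp3:3 pp4:1
Op 7: read(P0, v3) -> 43. No state change.
Op 8: read(P1, v2) -> 48. No state change.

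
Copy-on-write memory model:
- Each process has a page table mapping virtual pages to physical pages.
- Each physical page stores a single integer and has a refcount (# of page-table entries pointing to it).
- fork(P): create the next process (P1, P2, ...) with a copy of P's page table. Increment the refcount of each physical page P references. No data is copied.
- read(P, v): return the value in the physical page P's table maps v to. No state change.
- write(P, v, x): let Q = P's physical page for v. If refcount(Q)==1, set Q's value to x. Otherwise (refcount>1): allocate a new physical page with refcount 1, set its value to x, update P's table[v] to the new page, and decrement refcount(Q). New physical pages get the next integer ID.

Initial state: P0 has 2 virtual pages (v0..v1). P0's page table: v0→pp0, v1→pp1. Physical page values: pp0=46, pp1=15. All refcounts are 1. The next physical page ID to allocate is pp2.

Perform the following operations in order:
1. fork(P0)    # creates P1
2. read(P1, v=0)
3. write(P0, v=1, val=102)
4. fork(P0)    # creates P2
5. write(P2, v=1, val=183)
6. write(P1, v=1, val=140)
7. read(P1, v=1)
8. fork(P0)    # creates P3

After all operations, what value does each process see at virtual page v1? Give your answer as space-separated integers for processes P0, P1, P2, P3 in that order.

Answer: 102 140 183 102

Derivation:
Op 1: fork(P0) -> P1. 2 ppages; refcounts: pp0:2 pp1:2
Op 2: read(P1, v0) -> 46. No state change.
Op 3: write(P0, v1, 102). refcount(pp1)=2>1 -> COPY to pp2. 3 ppages; refcounts: pp0:2 pp1:1 pp2:1
Op 4: fork(P0) -> P2. 3 ppages; refcounts: pp0:3 pp1:1 pp2:2
Op 5: write(P2, v1, 183). refcount(pp2)=2>1 -> COPY to pp3. 4 ppages; refcounts: pp0:3 pp1:1 pp2:1 pp3:1
Op 6: write(P1, v1, 140). refcount(pp1)=1 -> write in place. 4 ppages; refcounts: pp0:3 pp1:1 pp2:1 pp3:1
Op 7: read(P1, v1) -> 140. No state change.
Op 8: fork(P0) -> P3. 4 ppages; refcounts: pp0:4 pp1:1 pp2:2 pp3:1
P0: v1 -> pp2 = 102
P1: v1 -> pp1 = 140
P2: v1 -> pp3 = 183
P3: v1 -> pp2 = 102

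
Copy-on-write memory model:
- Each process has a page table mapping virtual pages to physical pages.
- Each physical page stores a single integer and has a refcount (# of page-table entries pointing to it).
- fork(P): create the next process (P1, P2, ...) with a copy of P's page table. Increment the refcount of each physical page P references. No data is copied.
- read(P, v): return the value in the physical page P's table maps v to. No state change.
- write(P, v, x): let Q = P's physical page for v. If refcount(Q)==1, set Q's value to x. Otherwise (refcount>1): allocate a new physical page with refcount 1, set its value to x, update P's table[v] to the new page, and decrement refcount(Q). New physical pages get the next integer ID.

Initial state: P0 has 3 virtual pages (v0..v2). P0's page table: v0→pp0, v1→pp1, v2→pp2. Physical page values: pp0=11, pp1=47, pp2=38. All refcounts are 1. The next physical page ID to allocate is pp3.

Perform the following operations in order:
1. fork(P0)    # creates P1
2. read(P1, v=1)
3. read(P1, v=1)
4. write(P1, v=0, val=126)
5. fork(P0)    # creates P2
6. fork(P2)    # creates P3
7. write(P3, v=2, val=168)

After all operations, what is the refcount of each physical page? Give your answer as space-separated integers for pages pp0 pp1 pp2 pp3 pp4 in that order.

Answer: 3 4 3 1 1

Derivation:
Op 1: fork(P0) -> P1. 3 ppages; refcounts: pp0:2 pp1:2 pp2:2
Op 2: read(P1, v1) -> 47. No state change.
Op 3: read(P1, v1) -> 47. No state change.
Op 4: write(P1, v0, 126). refcount(pp0)=2>1 -> COPY to pp3. 4 ppages; refcounts: pp0:1 pp1:2 pp2:2 pp3:1
Op 5: fork(P0) -> P2. 4 ppages; refcounts: pp0:2 pp1:3 pp2:3 pp3:1
Op 6: fork(P2) -> P3. 4 ppages; refcounts: pp0:3 pp1:4 pp2:4 pp3:1
Op 7: write(P3, v2, 168). refcount(pp2)=4>1 -> COPY to pp4. 5 ppages; refcounts: pp0:3 pp1:4 pp2:3 pp3:1 pp4:1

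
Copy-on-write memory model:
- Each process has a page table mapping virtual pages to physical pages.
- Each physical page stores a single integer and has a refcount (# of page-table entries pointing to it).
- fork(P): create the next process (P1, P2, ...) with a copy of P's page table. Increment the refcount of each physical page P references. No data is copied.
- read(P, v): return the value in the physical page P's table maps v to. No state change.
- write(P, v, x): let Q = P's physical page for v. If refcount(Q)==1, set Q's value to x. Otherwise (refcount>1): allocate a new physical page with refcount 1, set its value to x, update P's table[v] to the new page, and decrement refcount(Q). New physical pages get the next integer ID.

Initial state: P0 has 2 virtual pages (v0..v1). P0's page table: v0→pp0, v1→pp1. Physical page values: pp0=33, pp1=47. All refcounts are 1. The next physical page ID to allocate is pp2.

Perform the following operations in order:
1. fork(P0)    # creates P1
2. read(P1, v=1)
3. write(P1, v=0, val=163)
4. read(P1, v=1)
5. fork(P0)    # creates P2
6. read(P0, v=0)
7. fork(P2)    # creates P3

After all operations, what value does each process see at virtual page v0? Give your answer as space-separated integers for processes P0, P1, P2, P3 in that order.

Answer: 33 163 33 33

Derivation:
Op 1: fork(P0) -> P1. 2 ppages; refcounts: pp0:2 pp1:2
Op 2: read(P1, v1) -> 47. No state change.
Op 3: write(P1, v0, 163). refcount(pp0)=2>1 -> COPY to pp2. 3 ppages; refcounts: pp0:1 pp1:2 pp2:1
Op 4: read(P1, v1) -> 47. No state change.
Op 5: fork(P0) -> P2. 3 ppages; refcounts: pp0:2 pp1:3 pp2:1
Op 6: read(P0, v0) -> 33. No state change.
Op 7: fork(P2) -> P3. 3 ppages; refcounts: pp0:3 pp1:4 pp2:1
P0: v0 -> pp0 = 33
P1: v0 -> pp2 = 163
P2: v0 -> pp0 = 33
P3: v0 -> pp0 = 33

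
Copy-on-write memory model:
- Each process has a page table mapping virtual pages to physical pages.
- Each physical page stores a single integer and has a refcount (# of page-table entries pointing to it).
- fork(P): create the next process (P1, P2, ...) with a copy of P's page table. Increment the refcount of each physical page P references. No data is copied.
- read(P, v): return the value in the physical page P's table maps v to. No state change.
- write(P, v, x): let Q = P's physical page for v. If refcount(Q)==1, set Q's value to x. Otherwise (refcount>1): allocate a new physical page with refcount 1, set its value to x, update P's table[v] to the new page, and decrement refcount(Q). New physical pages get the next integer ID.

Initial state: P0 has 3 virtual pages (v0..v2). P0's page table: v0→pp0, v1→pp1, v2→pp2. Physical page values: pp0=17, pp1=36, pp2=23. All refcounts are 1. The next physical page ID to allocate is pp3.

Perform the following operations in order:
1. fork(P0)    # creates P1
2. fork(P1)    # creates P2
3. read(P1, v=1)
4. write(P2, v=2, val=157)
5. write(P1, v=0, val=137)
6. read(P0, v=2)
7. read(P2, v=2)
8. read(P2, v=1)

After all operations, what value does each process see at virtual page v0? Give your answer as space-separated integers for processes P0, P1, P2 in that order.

Op 1: fork(P0) -> P1. 3 ppages; refcounts: pp0:2 pp1:2 pp2:2
Op 2: fork(P1) -> P2. 3 ppages; refcounts: pp0:3 pp1:3 pp2:3
Op 3: read(P1, v1) -> 36. No state change.
Op 4: write(P2, v2, 157). refcount(pp2)=3>1 -> COPY to pp3. 4 ppages; refcounts: pp0:3 pp1:3 pp2:2 pp3:1
Op 5: write(P1, v0, 137). refcount(pp0)=3>1 -> COPY to pp4. 5 ppages; refcounts: pp0:2 pp1:3 pp2:2 pp3:1 pp4:1
Op 6: read(P0, v2) -> 23. No state change.
Op 7: read(P2, v2) -> 157. No state change.
Op 8: read(P2, v1) -> 36. No state change.
P0: v0 -> pp0 = 17
P1: v0 -> pp4 = 137
P2: v0 -> pp0 = 17

Answer: 17 137 17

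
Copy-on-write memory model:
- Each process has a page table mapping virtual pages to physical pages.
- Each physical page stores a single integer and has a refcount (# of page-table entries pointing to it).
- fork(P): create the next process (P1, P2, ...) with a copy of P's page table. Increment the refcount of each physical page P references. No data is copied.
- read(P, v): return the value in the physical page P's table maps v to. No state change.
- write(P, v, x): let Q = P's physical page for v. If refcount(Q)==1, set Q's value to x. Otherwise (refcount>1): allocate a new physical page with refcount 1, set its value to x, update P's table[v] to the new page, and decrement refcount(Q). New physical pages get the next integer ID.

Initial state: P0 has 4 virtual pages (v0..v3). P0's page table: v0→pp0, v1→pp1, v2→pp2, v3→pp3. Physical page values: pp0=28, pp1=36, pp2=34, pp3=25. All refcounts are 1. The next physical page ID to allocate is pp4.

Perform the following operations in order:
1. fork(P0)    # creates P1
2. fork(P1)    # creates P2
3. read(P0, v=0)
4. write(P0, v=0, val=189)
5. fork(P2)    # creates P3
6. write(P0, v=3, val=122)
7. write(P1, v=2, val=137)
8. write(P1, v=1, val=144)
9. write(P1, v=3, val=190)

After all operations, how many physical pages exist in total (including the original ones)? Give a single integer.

Answer: 9

Derivation:
Op 1: fork(P0) -> P1. 4 ppages; refcounts: pp0:2 pp1:2 pp2:2 pp3:2
Op 2: fork(P1) -> P2. 4 ppages; refcounts: pp0:3 pp1:3 pp2:3 pp3:3
Op 3: read(P0, v0) -> 28. No state change.
Op 4: write(P0, v0, 189). refcount(pp0)=3>1 -> COPY to pp4. 5 ppages; refcounts: pp0:2 pp1:3 pp2:3 pp3:3 pp4:1
Op 5: fork(P2) -> P3. 5 ppages; refcounts: pp0:3 pp1:4 pp2:4 pp3:4 pp4:1
Op 6: write(P0, v3, 122). refcount(pp3)=4>1 -> COPY to pp5. 6 ppages; refcounts: pp0:3 pp1:4 pp2:4 pp3:3 pp4:1 pp5:1
Op 7: write(P1, v2, 137). refcount(pp2)=4>1 -> COPY to pp6. 7 ppages; refcounts: pp0:3 pp1:4 pp2:3 pp3:3 pp4:1 pp5:1 pp6:1
Op 8: write(P1, v1, 144). refcount(pp1)=4>1 -> COPY to pp7. 8 ppages; refcounts: pp0:3 pp1:3 pp2:3 pp3:3 pp4:1 pp5:1 pp6:1 pp7:1
Op 9: write(P1, v3, 190). refcount(pp3)=3>1 -> COPY to pp8. 9 ppages; refcounts: pp0:3 pp1:3 pp2:3 pp3:2 pp4:1 pp5:1 pp6:1 pp7:1 pp8:1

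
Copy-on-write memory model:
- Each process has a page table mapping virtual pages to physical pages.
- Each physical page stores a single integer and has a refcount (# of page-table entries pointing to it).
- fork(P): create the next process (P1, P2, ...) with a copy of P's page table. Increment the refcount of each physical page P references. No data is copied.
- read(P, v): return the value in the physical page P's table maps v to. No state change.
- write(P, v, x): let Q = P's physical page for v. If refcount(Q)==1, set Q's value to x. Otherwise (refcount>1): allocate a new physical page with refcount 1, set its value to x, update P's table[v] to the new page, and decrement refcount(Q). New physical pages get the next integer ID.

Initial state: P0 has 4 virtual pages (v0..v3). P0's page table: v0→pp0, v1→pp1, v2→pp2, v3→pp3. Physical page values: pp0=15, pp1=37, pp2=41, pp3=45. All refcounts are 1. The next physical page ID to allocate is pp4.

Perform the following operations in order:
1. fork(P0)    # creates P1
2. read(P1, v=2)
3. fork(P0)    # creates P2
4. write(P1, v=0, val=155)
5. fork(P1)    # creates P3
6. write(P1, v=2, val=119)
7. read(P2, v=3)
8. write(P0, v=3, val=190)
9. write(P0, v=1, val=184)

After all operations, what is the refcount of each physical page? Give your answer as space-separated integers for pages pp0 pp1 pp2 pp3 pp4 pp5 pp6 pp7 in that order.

Op 1: fork(P0) -> P1. 4 ppages; refcounts: pp0:2 pp1:2 pp2:2 pp3:2
Op 2: read(P1, v2) -> 41. No state change.
Op 3: fork(P0) -> P2. 4 ppages; refcounts: pp0:3 pp1:3 pp2:3 pp3:3
Op 4: write(P1, v0, 155). refcount(pp0)=3>1 -> COPY to pp4. 5 ppages; refcounts: pp0:2 pp1:3 pp2:3 pp3:3 pp4:1
Op 5: fork(P1) -> P3. 5 ppages; refcounts: pp0:2 pp1:4 pp2:4 pp3:4 pp4:2
Op 6: write(P1, v2, 119). refcount(pp2)=4>1 -> COPY to pp5. 6 ppages; refcounts: pp0:2 pp1:4 pp2:3 pp3:4 pp4:2 pp5:1
Op 7: read(P2, v3) -> 45. No state change.
Op 8: write(P0, v3, 190). refcount(pp3)=4>1 -> COPY to pp6. 7 ppages; refcounts: pp0:2 pp1:4 pp2:3 pp3:3 pp4:2 pp5:1 pp6:1
Op 9: write(P0, v1, 184). refcount(pp1)=4>1 -> COPY to pp7. 8 ppages; refcounts: pp0:2 pp1:3 pp2:3 pp3:3 pp4:2 pp5:1 pp6:1 pp7:1

Answer: 2 3 3 3 2 1 1 1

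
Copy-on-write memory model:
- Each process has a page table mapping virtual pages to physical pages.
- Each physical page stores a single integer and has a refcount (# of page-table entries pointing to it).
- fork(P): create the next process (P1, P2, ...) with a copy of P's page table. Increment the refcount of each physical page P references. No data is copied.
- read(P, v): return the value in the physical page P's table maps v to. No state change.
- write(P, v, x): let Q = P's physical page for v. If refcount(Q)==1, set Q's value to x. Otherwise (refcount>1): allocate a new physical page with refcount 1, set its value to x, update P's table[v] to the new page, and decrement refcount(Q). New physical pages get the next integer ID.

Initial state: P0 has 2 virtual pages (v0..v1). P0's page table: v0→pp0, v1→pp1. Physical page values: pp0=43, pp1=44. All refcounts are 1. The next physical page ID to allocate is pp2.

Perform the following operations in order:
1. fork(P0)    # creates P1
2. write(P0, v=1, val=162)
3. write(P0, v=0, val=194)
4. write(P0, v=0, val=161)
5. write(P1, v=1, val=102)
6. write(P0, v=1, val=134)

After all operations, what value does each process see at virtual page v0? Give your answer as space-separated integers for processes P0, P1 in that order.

Answer: 161 43

Derivation:
Op 1: fork(P0) -> P1. 2 ppages; refcounts: pp0:2 pp1:2
Op 2: write(P0, v1, 162). refcount(pp1)=2>1 -> COPY to pp2. 3 ppages; refcounts: pp0:2 pp1:1 pp2:1
Op 3: write(P0, v0, 194). refcount(pp0)=2>1 -> COPY to pp3. 4 ppages; refcounts: pp0:1 pp1:1 pp2:1 pp3:1
Op 4: write(P0, v0, 161). refcount(pp3)=1 -> write in place. 4 ppages; refcounts: pp0:1 pp1:1 pp2:1 pp3:1
Op 5: write(P1, v1, 102). refcount(pp1)=1 -> write in place. 4 ppages; refcounts: pp0:1 pp1:1 pp2:1 pp3:1
Op 6: write(P0, v1, 134). refcount(pp2)=1 -> write in place. 4 ppages; refcounts: pp0:1 pp1:1 pp2:1 pp3:1
P0: v0 -> pp3 = 161
P1: v0 -> pp0 = 43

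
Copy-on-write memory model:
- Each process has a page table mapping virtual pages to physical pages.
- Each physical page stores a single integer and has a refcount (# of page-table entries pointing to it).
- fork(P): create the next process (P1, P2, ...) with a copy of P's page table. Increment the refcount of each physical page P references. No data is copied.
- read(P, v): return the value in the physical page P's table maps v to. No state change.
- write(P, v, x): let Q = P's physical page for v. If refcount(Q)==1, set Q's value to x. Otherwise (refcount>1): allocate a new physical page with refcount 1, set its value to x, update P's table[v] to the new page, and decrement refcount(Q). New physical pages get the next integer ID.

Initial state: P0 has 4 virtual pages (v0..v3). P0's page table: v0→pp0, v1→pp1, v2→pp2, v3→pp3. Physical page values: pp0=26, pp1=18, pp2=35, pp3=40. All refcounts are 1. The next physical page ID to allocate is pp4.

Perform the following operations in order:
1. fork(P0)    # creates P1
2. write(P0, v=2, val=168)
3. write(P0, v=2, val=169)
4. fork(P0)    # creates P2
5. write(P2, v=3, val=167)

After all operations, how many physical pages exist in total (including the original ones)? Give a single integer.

Op 1: fork(P0) -> P1. 4 ppages; refcounts: pp0:2 pp1:2 pp2:2 pp3:2
Op 2: write(P0, v2, 168). refcount(pp2)=2>1 -> COPY to pp4. 5 ppages; refcounts: pp0:2 pp1:2 pp2:1 pp3:2 pp4:1
Op 3: write(P0, v2, 169). refcount(pp4)=1 -> write in place. 5 ppages; refcounts: pp0:2 pp1:2 pp2:1 pp3:2 pp4:1
Op 4: fork(P0) -> P2. 5 ppages; refcounts: pp0:3 pp1:3 pp2:1 pp3:3 pp4:2
Op 5: write(P2, v3, 167). refcount(pp3)=3>1 -> COPY to pp5. 6 ppages; refcounts: pp0:3 pp1:3 pp2:1 pp3:2 pp4:2 pp5:1

Answer: 6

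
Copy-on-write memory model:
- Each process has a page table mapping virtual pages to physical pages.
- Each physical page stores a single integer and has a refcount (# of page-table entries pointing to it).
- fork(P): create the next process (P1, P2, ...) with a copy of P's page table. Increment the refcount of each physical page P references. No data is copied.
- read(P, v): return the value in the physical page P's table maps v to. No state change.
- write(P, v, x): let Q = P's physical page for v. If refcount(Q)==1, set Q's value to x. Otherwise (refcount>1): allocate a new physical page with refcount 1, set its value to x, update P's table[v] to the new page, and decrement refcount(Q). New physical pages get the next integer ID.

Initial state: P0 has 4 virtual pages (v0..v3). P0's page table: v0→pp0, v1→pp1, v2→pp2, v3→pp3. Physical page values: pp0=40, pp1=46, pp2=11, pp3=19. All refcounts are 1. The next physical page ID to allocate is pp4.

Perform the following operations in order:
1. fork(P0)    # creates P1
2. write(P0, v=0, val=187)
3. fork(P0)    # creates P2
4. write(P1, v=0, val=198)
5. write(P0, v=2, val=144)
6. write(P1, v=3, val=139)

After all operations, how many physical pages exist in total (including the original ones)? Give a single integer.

Answer: 7

Derivation:
Op 1: fork(P0) -> P1. 4 ppages; refcounts: pp0:2 pp1:2 pp2:2 pp3:2
Op 2: write(P0, v0, 187). refcount(pp0)=2>1 -> COPY to pp4. 5 ppages; refcounts: pp0:1 pp1:2 pp2:2 pp3:2 pp4:1
Op 3: fork(P0) -> P2. 5 ppages; refcounts: pp0:1 pp1:3 pp2:3 pp3:3 pp4:2
Op 4: write(P1, v0, 198). refcount(pp0)=1 -> write in place. 5 ppages; refcounts: pp0:1 pp1:3 pp2:3 pp3:3 pp4:2
Op 5: write(P0, v2, 144). refcount(pp2)=3>1 -> COPY to pp5. 6 ppages; refcounts: pp0:1 pp1:3 pp2:2 pp3:3 pp4:2 pp5:1
Op 6: write(P1, v3, 139). refcount(pp3)=3>1 -> COPY to pp6. 7 ppages; refcounts: pp0:1 pp1:3 pp2:2 pp3:2 pp4:2 pp5:1 pp6:1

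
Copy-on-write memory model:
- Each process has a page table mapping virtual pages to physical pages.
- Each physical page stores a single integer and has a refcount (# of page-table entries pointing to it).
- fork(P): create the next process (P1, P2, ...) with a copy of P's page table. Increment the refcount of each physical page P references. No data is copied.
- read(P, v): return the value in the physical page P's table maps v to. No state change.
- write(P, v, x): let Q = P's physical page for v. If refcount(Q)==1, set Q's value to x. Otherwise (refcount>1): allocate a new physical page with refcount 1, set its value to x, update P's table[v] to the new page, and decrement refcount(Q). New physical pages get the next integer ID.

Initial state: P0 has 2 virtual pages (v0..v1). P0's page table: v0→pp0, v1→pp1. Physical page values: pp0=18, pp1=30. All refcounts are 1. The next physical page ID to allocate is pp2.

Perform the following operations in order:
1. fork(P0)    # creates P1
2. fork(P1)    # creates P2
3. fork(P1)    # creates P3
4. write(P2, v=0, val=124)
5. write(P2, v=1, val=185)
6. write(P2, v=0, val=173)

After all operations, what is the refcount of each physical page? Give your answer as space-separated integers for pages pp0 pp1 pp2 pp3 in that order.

Op 1: fork(P0) -> P1. 2 ppages; refcounts: pp0:2 pp1:2
Op 2: fork(P1) -> P2. 2 ppages; refcounts: pp0:3 pp1:3
Op 3: fork(P1) -> P3. 2 ppages; refcounts: pp0:4 pp1:4
Op 4: write(P2, v0, 124). refcount(pp0)=4>1 -> COPY to pp2. 3 ppages; refcounts: pp0:3 pp1:4 pp2:1
Op 5: write(P2, v1, 185). refcount(pp1)=4>1 -> COPY to pp3. 4 ppages; refcounts: pp0:3 pp1:3 pp2:1 pp3:1
Op 6: write(P2, v0, 173). refcount(pp2)=1 -> write in place. 4 ppages; refcounts: pp0:3 pp1:3 pp2:1 pp3:1

Answer: 3 3 1 1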